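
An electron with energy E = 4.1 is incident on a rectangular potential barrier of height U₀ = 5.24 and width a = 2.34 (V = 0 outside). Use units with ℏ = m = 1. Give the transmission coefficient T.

T = 0.00232

Since E < U₀ the interior solution is evanescent with decay constant κ = √(2m(U₀ − E))/ℏ = 1.510.
κa = 3.533, sinh(κa) = 17.10.
The exact tunnelling result is T⁻¹ = 1 + U₀² sinh²(κa) / [4E(U₀ − E)] = 430.7, so T = 0.00232.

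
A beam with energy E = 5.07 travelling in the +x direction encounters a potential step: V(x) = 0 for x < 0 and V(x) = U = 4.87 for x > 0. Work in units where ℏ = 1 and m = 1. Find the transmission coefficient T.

T = 0.553

The wavenumbers are k₁ = √(2mE)/ℏ = 3.184 on the left and k₂ = √(2m(E − U))/ℏ = 0.6325 on the right.
Continuity of ψ and ψ′ at the step yields the reflection amplitude r = (k₁ − k₂)/(k₁ + k₂) = 0.6686; thus R = |r|² = 0.4470, T = 0.5530.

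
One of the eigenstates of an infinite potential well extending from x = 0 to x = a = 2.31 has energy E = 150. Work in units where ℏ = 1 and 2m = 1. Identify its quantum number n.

From E_n = n²π²ℏ²/(2ma²) invert to n = √(2ma²E)/(πℏ).
n = (2.31/π) × √(2 × 0.5 × 150) = 9.005 → n = 9.

n = 9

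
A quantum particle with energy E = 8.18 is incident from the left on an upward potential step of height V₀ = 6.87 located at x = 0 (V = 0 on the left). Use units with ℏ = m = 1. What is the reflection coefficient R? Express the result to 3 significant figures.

On each side the TISE gives plane waves with k = √(2m(E − V))/ℏ: k₁ = √(2·1·8.18) = 4.045, k₂ = √(2·1·1.31) = 1.619.
Matching ψ and ψ′ at x = 0 gives r = (k₁ − k₂)/(k₁ + k₂), so R = r² = 0.1835 and T = 1 − R = 0.8165.

R = 0.184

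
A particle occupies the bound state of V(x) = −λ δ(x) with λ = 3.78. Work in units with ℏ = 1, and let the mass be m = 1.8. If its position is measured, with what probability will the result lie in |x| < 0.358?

The normalised bound state is ψ = √κ e^{−κ|x|} with κ = mλ/ℏ² = 6.804.
P(|x| < d) = ∫_{−d}^{d} κ e^{−2κ|x|} dx = 1 − e^{−2κd} = 1 − e^{−4.872} = 0.9923.

P = 0.992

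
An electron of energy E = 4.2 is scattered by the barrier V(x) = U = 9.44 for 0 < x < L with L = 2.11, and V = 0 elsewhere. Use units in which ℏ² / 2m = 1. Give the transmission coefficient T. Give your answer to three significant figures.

T = 0.000252

Since E < U the interior solution is evanescent with decay constant κ = √(2m(U − E))/ℏ = 2.289.
κL = 4.830, sinh(κL) = 62.60.
The exact tunnelling result is T⁻¹ = 1 + U² sinh²(κL) / [4E(U − E)] = 3968, so T = 0.000252.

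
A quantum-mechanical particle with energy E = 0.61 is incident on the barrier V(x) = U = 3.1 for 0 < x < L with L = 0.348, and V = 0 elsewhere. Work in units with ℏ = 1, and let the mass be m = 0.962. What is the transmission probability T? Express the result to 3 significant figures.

T = 0.474

Since E < U the interior solution is evanescent with decay constant κ = √(2m(U − E))/ℏ = 2.189.
κL = 0.7617, sinh(κL) = 0.8375.
Matching ψ, ψ′ at both faces gives T = [1 + U² sinh²(κL) / (4E(U − E))]⁻¹ = 1/2.109 = 0.474.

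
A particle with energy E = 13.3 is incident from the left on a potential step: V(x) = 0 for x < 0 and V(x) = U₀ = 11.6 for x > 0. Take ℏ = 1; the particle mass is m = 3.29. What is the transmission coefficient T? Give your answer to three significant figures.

T = 0.776

The wavenumbers are k₁ = √(2mE)/ℏ = 9.355 on the left and k₂ = √(2m(E − U₀))/ℏ = 3.345 on the right.
Continuity of ψ and ψ′ at the step yields the reflection amplitude r = (k₁ − k₂)/(k₁ + k₂) = 0.4733; thus R = |r|² = 0.2240, T = 0.7760.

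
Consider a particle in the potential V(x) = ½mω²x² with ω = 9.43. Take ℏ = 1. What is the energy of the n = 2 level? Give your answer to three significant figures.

Using E_n = (n + ½)ℏω: E_2 = 2.5 × 9.43 = 23.58.

E = 23.6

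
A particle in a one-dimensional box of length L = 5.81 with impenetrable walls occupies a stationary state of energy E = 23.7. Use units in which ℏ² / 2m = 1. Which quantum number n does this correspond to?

For an infinite well E_n = n²π²ℏ²/(2mL²), so n = (L/πℏ)√(2mE).
n = (5.81/π) × √(2 × 0.5 × 23.7) = 9.003 → n = 9.

n = 9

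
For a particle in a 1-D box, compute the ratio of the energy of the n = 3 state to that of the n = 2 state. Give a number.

E_n = n²π²ℏ²/(2mL²) so the ratio is n₂²/n₁² = 9/4 = 2.25.

2.25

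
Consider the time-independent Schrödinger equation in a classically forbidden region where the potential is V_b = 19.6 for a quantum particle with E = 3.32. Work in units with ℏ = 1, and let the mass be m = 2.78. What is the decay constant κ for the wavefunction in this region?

κ = 9.51

Since E < V_b the TISE in this region is ψ'' = κ²ψ with κ = √(2m(V_b − E))/ℏ.
κ = √(2 × 2.78 × 16.28) = 9.514.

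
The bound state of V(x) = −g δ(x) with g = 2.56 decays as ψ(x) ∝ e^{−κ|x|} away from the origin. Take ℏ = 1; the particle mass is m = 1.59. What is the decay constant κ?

κ = 4.07

Integrating the TISE across x = 0 gives the cusp condition ψ'(0⁺) − ψ'(0⁻) = −(2mg/ℏ²)ψ(0).
With ψ ∝ e^{−κ|x|} this yields −2κ = −2mg/ℏ², so κ = mg/ℏ² = 4.070.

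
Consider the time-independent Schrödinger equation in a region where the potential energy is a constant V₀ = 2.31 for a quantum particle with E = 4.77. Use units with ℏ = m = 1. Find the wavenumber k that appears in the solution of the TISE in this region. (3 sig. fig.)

k = 2.22

With E > V₀ the solution is oscillatory, ψ ∝ e^{±ikx} with k = √(2m(E − V₀))/ℏ.
k = √(2 × 1 × 2.46) = 2.218.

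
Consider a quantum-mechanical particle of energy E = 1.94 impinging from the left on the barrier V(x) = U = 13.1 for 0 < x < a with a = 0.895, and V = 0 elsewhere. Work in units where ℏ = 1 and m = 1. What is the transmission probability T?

T = 0.000429

Since E < U the interior solution is evanescent with decay constant κ = √(2m(U − E))/ℏ = 4.724.
κa = 4.228, sinh(κa) = 34.29.
Matching ψ, ψ′ at both faces gives T = [1 + U² sinh²(κa) / (4E(U − E))]⁻¹ = 1/2332 = 0.000429.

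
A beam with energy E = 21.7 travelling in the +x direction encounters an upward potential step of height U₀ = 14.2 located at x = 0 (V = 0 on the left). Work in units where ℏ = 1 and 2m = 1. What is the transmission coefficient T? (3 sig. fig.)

The wavenumbers are k₁ = √(2mE)/ℏ = 4.658 on the left and k₂ = √(2m(E − U₀))/ℏ = 2.739 on the right.
Matching ψ and ψ′ at x = 0 gives r = (k₁ − k₂)/(k₁ + k₂), so R = r² = 0.06735 and T = 1 − R = 0.9326.

T = 0.933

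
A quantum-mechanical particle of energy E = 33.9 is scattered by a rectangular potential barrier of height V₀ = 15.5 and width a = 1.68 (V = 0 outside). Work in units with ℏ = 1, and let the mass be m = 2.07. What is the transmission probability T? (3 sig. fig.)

E > V₀: inside the barrier k₂ = √(2m(E − V₀))/ℏ = 8.728, k₂a = 14.66.
Matching at both interfaces gives T⁻¹ = 1 + V₀² sin²(k₂a) / [4E(E − V₀)] = 1.072, hence T = 0.933.

T = 0.933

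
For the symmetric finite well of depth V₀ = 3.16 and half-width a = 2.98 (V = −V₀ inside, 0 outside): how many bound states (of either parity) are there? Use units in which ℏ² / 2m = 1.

N = 4

The dimensionless depth is z₀ = a√(2mV₀)/ℏ = 2.98 × √(3.160) = 5.297.
A new bound state (alternating even/odd) appears each time z₀ passes a multiple of π/2, so N = ⌊2z₀/π⌋ + 1 = ⌊3.372⌋ + 1 = 4.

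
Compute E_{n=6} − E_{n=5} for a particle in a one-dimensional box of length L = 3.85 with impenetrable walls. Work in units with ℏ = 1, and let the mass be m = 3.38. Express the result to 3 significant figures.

ΔE = 1.08

E_n = n²π²ℏ²/(2mL²), so ΔE = (6² − 5²) π²ℏ²/(2mL²).
ΔE = 11 × π² / (2 × 3.38 × 3.85²) = 1.083.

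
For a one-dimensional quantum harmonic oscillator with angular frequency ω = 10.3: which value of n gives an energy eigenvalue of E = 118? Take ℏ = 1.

n = 11

Invert E_n = (n + ½)ℏω: n = E/ℏω − ½ = 10.956, so n = 11.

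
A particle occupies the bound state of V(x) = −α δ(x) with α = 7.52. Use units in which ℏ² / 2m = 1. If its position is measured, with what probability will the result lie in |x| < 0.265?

P = 0.864

The normalised bound state is ψ = √κ e^{−κ|x|} with κ = mα/ℏ² = 3.760.
P(|x| < d) = ∫_{−d}^{d} κ e^{−2κ|x|} dx = 1 − e^{−2κd} = 1 − e^{−1.993} = 0.8637.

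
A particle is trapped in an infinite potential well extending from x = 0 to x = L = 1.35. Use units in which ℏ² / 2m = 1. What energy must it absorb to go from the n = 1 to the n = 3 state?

E_n = n²π²ℏ²/(2mL²), so ΔE = (3² − 1²) π²ℏ²/(2mL²).
ΔE = 8 × π² / (2 × 0.5 × 1.35²) = 43.32.

ΔE = 43.3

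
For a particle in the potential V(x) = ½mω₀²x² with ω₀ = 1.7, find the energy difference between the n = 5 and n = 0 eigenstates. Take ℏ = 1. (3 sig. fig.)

E_n = ℏω₀(n + ½), so ΔE = (5 − 0) ℏω₀ = 5 × 1.7 = 8.500.

ΔE = 8.50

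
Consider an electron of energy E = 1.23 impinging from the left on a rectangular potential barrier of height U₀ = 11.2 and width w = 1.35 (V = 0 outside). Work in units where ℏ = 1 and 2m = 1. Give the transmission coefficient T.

E < U₀: inside the barrier ψ ∝ e^{±κx} with κ = √(2m(U₀ − E))/ℏ = 3.158.
κw = 4.263, sinh(κw) = 35.49.
Matching ψ, ψ′ at both faces gives T = [1 + U₀² sinh²(κw) / (4E(U₀ − E))]⁻¹ = 1/3222 = 0.000310.

T = 0.000310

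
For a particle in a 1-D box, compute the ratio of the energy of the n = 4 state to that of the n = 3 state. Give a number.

Since E_n ∝ n², the ratio is (4/3)² = 1.77778.

1.77778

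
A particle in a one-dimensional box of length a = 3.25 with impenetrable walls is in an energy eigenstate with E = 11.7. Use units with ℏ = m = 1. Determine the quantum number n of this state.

From E_n = n²π²ℏ²/(2ma²) invert to n = √(2ma²E)/(πℏ).
n = (3.25/π) × √(2 × 1 × 11.7) = 5.004 → n = 5.

n = 5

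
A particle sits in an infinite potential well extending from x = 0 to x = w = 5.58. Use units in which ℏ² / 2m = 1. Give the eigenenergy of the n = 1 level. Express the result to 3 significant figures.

The infinite-well eigenfunctions ψ_n = √(2/w) sin(nπx/w) vanish at both walls, giving E_n = n²π²ℏ²/(2mw²).
E_1 = 1² × π² / (2 × 0.5 × 5.58²) = 0.3170.

E = 0.317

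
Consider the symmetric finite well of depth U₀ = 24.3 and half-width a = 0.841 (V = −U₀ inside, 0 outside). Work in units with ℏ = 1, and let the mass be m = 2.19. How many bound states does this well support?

The dimensionless depth is z₀ = a√(2mU₀)/ℏ = 0.841 × √(106.4) = 8.676.
The even/odd transcendental equations gain one root per π/2 in z₀, giving N = 1 + ⌊2z₀/π⌋ = 1 + ⌊5.524⌋ = 6.

N = 6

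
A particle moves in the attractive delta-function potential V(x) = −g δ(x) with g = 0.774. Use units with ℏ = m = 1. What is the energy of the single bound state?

E = -0.300

For x ≠ 0 the bound state is ψ ∝ e^{−κ|x|}; integrating the TISE across the delta gives the cusp condition 2κ = 2mg/ℏ², so κ = 0.7740.
Then E = −ℏ²κ²/(2m) = −mg²/(2ℏ²) = -0.2995.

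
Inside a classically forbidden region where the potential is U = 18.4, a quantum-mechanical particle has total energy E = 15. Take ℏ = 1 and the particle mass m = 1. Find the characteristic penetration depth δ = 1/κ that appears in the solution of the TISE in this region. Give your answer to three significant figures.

δ = 0.383

Since E < U the TISE in this region is ψ'' = κ²ψ with κ = √(2m(U − E))/ℏ.
κ = √(2 × 1 × 3.4) = 2.608. The penetration depth is δ = 1/κ = 0.383.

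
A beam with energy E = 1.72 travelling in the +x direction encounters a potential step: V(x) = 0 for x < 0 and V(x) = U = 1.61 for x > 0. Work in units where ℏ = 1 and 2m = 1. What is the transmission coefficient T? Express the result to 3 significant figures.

T = 0.644

The wavenumbers are k₁ = √(2mE)/ℏ = 1.311 on the left and k₂ = √(2m(E − U))/ℏ = 0.3317 on the right.
Matching ψ and ψ′ at x = 0 gives r = (k₁ − k₂)/(k₁ + k₂), so R = r² = 0.3556 and T = 1 − R = 0.6444.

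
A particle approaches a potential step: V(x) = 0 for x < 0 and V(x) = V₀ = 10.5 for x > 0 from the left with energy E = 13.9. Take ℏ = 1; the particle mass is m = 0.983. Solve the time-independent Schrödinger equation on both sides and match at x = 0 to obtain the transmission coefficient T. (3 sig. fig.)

T = 0.886

On each side the TISE gives plane waves with k = √(2m(E − V))/ℏ: k₁ = √(2·0.983·13.9) = 5.228, k₂ = √(2·0.983·3.4) = 2.585.
Matching ψ and ψ′ at x = 0 gives r = (k₁ − k₂)/(k₁ + k₂), so R = r² = 0.1144 and T = 1 − R = 0.8856.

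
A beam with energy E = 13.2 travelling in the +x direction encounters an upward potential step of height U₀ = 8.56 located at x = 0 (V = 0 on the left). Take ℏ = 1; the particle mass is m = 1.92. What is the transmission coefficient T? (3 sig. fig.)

On each side the TISE gives plane waves with k = √(2m(E − V))/ℏ: k₁ = √(2·1.92·13.2) = 7.120, k₂ = √(2·1.92·4.64) = 4.221.
Matching ψ and ψ′ at x = 0 gives r = (k₁ − k₂)/(k₁ + k₂), so R = r² = 0.06532 and T = 1 − R = 0.9347.

T = 0.935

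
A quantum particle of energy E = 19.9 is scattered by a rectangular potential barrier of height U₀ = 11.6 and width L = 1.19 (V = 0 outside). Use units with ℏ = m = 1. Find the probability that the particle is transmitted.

E > U₀: inside the barrier k₂ = √(2m(E − U₀))/ℏ = 4.074, k₂L = 4.848.
Matching at both interfaces gives T⁻¹ = 1 + U₀² sin²(k₂L) / [4E(E − U₀)] = 1.200, hence T = 0.833.

T = 0.833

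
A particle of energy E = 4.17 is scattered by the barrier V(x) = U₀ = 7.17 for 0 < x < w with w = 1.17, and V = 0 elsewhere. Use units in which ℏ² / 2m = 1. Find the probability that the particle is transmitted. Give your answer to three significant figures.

Since E < U₀ the interior solution is evanescent with decay constant κ = √(2m(U₀ − E))/ℏ = 1.732.
κw = 2.026, sinh(κw) = 3.728.
Matching ψ, ψ′ at both faces gives T = [1 + U₀² sinh²(κw) / (4E(U₀ − E))]⁻¹ = 1/15.28 = 0.0655.

T = 0.0655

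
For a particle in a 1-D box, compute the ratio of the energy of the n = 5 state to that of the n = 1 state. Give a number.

25

E_n = n²π²ℏ²/(2mL²) so the ratio is n₂²/n₁² = 25/1 = 25.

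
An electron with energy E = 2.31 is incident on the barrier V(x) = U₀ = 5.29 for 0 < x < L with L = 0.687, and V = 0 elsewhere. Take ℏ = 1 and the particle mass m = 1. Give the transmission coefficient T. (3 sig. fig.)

E < U₀: inside the barrier ψ ∝ e^{±κx} with κ = √(2m(U₀ − E))/ℏ = 2.441.
κL = 1.677, sinh(κL) = 2.582.
The exact tunnelling result is T⁻¹ = 1 + U₀² sinh²(κL) / [4E(U₀ − E)] = 7.774, so T = 0.129.

T = 0.129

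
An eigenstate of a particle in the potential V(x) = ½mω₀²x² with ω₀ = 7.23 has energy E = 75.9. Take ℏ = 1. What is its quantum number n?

Invert E_n = (n + ½)ℏω₀: n = E/ℏω₀ − ½ = 9.998, so n = 10.

n = 10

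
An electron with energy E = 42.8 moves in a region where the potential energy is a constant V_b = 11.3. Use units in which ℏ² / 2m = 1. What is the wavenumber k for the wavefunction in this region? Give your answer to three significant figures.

With E > V_b the solution is oscillatory, ψ ∝ e^{±ikx} with k = √(2m(E − V_b))/ℏ.
k = √(2 × 0.5 × 31.5) = 5.612.

k = 5.61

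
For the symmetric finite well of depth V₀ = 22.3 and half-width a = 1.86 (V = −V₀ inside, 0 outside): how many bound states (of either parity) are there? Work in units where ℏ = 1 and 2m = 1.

N = 6

Define the well-strength parameter z₀ = (a/ℏ)√(2mV₀) = 1.86 × √(2·0.5·22.3) = 8.783.
A new bound state (alternating even/odd) appears each time z₀ passes a multiple of π/2, so N = ⌊2z₀/π⌋ + 1 = ⌊5.592⌋ + 1 = 6.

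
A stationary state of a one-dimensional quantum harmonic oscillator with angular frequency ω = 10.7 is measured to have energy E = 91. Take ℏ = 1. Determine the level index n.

n = 8

Invert E_n = (n + ½)ℏω: n = E/ℏω − ½ = 8.005, so n = 8.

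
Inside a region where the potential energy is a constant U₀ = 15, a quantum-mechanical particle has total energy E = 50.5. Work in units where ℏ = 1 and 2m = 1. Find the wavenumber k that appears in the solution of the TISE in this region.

With E > U₀ the solution is oscillatory, ψ ∝ e^{±ikx} with k = √(2m(E − U₀))/ℏ.
k = √(2 × 0.5 × 35.5) = 5.958.

k = 5.96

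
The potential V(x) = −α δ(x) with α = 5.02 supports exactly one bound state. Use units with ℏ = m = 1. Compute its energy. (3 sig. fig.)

The bound state is ψ(x) = √κ e^{−κ|x|}. The derivative jump ψ'(0⁺) − ψ'(0⁻) = −(2mα/ℏ²)ψ(0) fixes κ = mα/ℏ² = 5.020.
Then E = −ℏ²κ²/(2m) = −mα²/(2ℏ²) = -12.60.

E = -12.6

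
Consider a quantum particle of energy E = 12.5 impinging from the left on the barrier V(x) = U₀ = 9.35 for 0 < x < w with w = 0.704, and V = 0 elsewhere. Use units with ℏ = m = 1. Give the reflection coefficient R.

E > U₀: inside the barrier k₂ = √(2m(E − U₀))/ℏ = 2.510, k₂w = 1.767.
Matching at both interfaces gives T⁻¹ = 1 + U₀² sin²(k₂w) / [4E(E − U₀)] = 1.534, hence T = 0.652.
R = 1 − T = 0.348.

R = 0.348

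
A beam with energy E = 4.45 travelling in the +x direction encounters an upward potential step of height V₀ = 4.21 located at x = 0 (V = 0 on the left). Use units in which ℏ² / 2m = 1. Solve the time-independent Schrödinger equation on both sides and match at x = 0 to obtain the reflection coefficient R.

On each side the TISE gives plane waves with k = √(2m(E − V))/ℏ: k₁ = √(2·½·4.45) = 2.110, k₂ = √(2·½·0.24) = 0.4899.
Matching ψ and ψ′ at x = 0 gives r = (k₁ − k₂)/(k₁ + k₂), so R = r² = 0.3882 and T = 1 − R = 0.6118.

R = 0.388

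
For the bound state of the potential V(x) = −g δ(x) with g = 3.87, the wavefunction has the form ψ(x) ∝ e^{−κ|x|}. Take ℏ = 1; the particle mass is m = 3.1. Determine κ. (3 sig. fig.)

κ = 12.0

Integrating the TISE across x = 0 gives the cusp condition ψ'(0⁺) − ψ'(0⁻) = −(2mg/ℏ²)ψ(0).
With ψ ∝ e^{−κ|x|} this yields −2κ = −2mg/ℏ², so κ = mg/ℏ² = 12.00.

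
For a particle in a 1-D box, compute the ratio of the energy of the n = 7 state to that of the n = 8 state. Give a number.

E_n = n²π²ℏ²/(2mL²) so the ratio is n₂²/n₁² = 49/64 = 0.765625.

0.765625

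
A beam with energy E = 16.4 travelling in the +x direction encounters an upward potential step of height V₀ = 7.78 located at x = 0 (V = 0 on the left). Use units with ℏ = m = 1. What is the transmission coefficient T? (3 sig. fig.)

The wavenumbers are k₁ = √(2mE)/ℏ = 5.727 on the left and k₂ = √(2m(E − V₀))/ℏ = 4.152 on the right.
Matching ψ and ψ′ at x = 0 gives r = (k₁ − k₂)/(k₁ + k₂), so R = r² = 0.02542 and T = 1 − R = 0.9746.

T = 0.975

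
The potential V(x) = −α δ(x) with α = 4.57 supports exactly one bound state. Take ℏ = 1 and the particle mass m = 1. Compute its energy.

The bound state is ψ(x) = √κ e^{−κ|x|}. The derivative jump ψ'(0⁺) − ψ'(0⁻) = −(2mα/ℏ²)ψ(0) fixes κ = mα/ℏ² = 4.570.
Then E = −ℏ²κ²/(2m) = −mα²/(2ℏ²) = -10.44.

E = -10.4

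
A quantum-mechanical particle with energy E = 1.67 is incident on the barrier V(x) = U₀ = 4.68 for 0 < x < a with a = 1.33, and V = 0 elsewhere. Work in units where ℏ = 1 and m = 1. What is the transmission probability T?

T = 0.00536

Since E < U₀ the interior solution is evanescent with decay constant κ = √(2m(U₀ − E))/ℏ = 2.454.
κa = 3.263, sinh(κa) = 13.05.
Matching ψ, ψ′ at both faces gives T = [1 + U₀² sinh²(κa) / (4E(U₀ − E))]⁻¹ = 1/186.5 = 0.00536.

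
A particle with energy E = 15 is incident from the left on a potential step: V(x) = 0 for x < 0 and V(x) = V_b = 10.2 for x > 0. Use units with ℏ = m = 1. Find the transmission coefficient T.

The wavenumbers are k₁ = √(2mE)/ℏ = 5.477 on the left and k₂ = √(2m(E − V_b))/ℏ = 3.098 on the right.
Matching ψ and ψ′ at x = 0 gives r = (k₁ − k₂)/(k₁ + k₂), so R = r² = 0.07695 and T = 1 − R = 0.9231.

T = 0.923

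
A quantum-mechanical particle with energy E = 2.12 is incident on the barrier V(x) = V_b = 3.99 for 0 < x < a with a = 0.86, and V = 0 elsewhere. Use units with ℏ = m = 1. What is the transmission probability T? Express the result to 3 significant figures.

E < V_b: inside the barrier ψ ∝ e^{±κx} with κ = √(2m(V_b − E))/ℏ = 1.934.
κa = 1.663, sinh(κa) = 2.543.
Matching ψ, ψ′ at both faces gives T = [1 + V_b² sinh²(κa) / (4E(V_b − E))]⁻¹ = 1/7.493 = 0.133.

T = 0.133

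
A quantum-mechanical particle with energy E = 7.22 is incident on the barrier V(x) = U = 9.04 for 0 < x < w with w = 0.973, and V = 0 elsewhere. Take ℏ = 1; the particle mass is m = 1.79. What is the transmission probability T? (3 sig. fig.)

Since E < U the interior solution is evanescent with decay constant κ = √(2m(U − E))/ℏ = 2.553.
κw = 2.484, sinh(κw) = 5.951.
Matching ψ, ψ′ at both faces gives T = [1 + U² sinh²(κw) / (4E(U − E))]⁻¹ = 1/56.06 = 0.0178.

T = 0.0178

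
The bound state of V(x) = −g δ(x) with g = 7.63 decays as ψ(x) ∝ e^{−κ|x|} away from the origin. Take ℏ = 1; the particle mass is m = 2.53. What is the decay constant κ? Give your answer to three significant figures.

Integrate −(ℏ²/2m)ψ'' − gδ(x)ψ = Eψ from −ε to +ε: the ψ'' term gives ψ'(0⁺) − ψ'(0⁻) and the δ term gives −(2mg/ℏ²)ψ(0).
With ψ ∝ e^{−κ|x|} this yields −2κ = −2mg/ℏ², so κ = mg/ℏ² = 19.30.

κ = 19.3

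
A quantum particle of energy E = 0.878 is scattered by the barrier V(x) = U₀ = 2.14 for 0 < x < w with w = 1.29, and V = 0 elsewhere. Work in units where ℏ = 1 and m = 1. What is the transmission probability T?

T = 0.0623

E < U₀: inside the barrier ψ ∝ e^{±κx} with κ = √(2m(U₀ − E))/ℏ = 1.589.
κw = 2.049, sinh(κw) = 3.817.
The exact tunnelling result is T⁻¹ = 1 + U₀² sinh²(κw) / [4E(U₀ − E)] = 16.06, so T = 0.0623.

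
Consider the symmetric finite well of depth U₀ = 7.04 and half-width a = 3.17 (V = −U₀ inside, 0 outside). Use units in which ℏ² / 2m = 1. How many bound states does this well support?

Define the well-strength parameter z₀ = (a/ℏ)√(2mU₀) = 3.17 × √(2·0.5·7.04) = 8.411.
The even/odd transcendental equations gain one root per π/2 in z₀, giving N = 1 + ⌊2z₀/π⌋ = 1 + ⌊5.355⌋ = 6.

N = 6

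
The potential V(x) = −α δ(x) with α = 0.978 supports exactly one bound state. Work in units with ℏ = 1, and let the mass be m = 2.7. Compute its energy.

For x ≠ 0 the bound state is ψ ∝ e^{−κ|x|}; integrating the TISE across the delta gives the cusp condition 2κ = 2mα/ℏ², so κ = 2.641.
Then E = −ℏ²κ²/(2m) = −mα²/(2ℏ²) = -1.291.

E = -1.29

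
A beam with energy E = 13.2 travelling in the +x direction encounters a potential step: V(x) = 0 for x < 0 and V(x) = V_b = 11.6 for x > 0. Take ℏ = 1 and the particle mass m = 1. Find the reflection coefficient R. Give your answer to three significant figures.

The wavenumbers are k₁ = √(2mE)/ℏ = 5.138 on the left and k₂ = √(2m(E − V_b))/ℏ = 1.789 on the right.
Continuity of ψ and ψ′ at the step yields the reflection amplitude r = (k₁ − k₂)/(k₁ + k₂) = 0.4835; thus R = |r|² = 0.2338, T = 0.7662.

R = 0.234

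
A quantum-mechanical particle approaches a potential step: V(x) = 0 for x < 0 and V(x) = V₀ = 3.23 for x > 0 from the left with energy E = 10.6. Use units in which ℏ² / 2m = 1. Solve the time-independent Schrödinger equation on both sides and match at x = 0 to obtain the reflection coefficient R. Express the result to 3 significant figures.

The wavenumbers are k₁ = √(2mE)/ℏ = 3.256 on the left and k₂ = √(2m(E − V₀))/ℏ = 2.715 on the right.
Continuity of ψ and ψ′ at the step yields the reflection amplitude r = (k₁ − k₂)/(k₁ + k₂) = 0.09061; thus R = |r|² = 0.008210, T = 0.9918.

R = 0.00821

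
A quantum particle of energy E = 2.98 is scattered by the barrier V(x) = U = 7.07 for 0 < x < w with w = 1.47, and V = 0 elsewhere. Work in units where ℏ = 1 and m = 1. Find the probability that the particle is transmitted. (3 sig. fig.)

T = 0.000869

Since E < U the interior solution is evanescent with decay constant κ = √(2m(U − E))/ℏ = 2.860.
κw = 4.204, sinh(κw) = 33.48.
Matching ψ, ψ′ at both faces gives T = [1 + U² sinh²(κw) / (4E(U − E))]⁻¹ = 1/1150 = 0.000869.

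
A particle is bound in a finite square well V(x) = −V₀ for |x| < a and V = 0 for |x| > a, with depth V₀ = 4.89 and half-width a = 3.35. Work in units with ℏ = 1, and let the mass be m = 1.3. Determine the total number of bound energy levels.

Define the well-strength parameter z₀ = (a/ℏ)√(2mV₀) = 3.35 × √(2·1.3·4.89) = 11.94.
The even/odd transcendental equations gain one root per π/2 in z₀, giving N = 1 + ⌊2z₀/π⌋ = 1 + ⌊7.604⌋ = 8.

N = 8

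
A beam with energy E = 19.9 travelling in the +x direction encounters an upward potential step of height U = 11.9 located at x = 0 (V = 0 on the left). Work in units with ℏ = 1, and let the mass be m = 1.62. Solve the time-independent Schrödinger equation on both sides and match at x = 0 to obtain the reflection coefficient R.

On each side the TISE gives plane waves with k = √(2m(E − V))/ℏ: k₁ = √(2·1.62·19.9) = 8.030, k₂ = √(2·1.62·8) = 5.091.
Matching ψ and ψ′ at x = 0 gives r = (k₁ − k₂)/(k₁ + k₂), so R = r² = 0.05016 and T = 1 − R = 0.9498.

R = 0.0502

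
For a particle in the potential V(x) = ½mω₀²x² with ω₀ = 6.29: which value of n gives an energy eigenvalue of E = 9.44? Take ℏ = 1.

Invert E_n = (n + ½)ℏω₀: n = E/ℏω₀ − ½ = 1.001, so n = 1.

n = 1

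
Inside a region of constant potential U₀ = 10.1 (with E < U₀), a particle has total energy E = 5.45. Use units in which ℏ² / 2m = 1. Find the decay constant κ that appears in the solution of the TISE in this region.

Since E < U₀ the TISE in this region is ψ'' = κ²ψ with κ = √(2m(U₀ − E))/ℏ.
κ = √(2 × 0.5 × 4.65) = 2.156.

κ = 2.16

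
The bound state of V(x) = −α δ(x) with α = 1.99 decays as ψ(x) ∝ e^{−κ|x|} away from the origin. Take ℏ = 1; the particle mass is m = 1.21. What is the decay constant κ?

Integrating the TISE across x = 0 gives the cusp condition ψ'(0⁺) − ψ'(0⁻) = −(2mα/ℏ²)ψ(0).
With ψ ∝ e^{−κ|x|} this yields −2κ = −2mα/ℏ², so κ = mα/ℏ² = 2.408.

κ = 2.41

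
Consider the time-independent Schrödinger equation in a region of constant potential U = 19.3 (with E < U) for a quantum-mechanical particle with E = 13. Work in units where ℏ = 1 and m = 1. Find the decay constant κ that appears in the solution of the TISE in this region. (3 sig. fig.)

κ = 3.55

Since E < U the TISE in this region is ψ'' = κ²ψ with κ = √(2m(U − E))/ℏ.
κ = √(2 × 1 × 6.3) = 3.550.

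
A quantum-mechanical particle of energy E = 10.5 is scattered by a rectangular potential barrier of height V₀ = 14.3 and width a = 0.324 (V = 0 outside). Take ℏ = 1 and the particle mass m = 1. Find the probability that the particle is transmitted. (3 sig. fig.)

Since E < V₀ the interior solution is evanescent with decay constant κ = √(2m(V₀ − E))/ℏ = 2.757.
κa = 0.8932, sinh(κa) = 1.017.
The exact tunnelling result is T⁻¹ = 1 + V₀² sinh²(κa) / [4E(V₀ − E)] = 2.325, so T = 0.430.

T = 0.430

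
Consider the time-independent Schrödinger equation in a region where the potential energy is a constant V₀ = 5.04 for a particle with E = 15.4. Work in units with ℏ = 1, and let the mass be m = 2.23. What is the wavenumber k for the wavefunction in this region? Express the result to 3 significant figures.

With E > V₀ the solution is oscillatory, ψ ∝ e^{±ikx} with k = √(2m(E − V₀))/ℏ.
k = √(2 × 2.23 × 10.36) = 6.797.

k = 6.80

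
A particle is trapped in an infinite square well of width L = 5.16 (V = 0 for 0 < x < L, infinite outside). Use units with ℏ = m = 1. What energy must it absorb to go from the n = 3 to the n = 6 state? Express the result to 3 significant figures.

ΔE = 5.00

E_n = n²π²ℏ²/(2mL²), so ΔE = (6² − 3²) π²ℏ²/(2mL²).
ΔE = 27 × π² / (2 × 1 × 5.16²) = 5.004.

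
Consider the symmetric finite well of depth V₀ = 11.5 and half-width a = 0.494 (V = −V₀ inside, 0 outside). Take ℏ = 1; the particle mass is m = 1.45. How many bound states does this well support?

N = 2

Define the well-strength parameter z₀ = (a/ℏ)√(2mV₀) = 0.494 × √(2·1.45·11.5) = 2.853.
A new bound state (alternating even/odd) appears each time z₀ passes a multiple of π/2, so N = ⌊2z₀/π⌋ + 1 = ⌊1.816⌋ + 1 = 2.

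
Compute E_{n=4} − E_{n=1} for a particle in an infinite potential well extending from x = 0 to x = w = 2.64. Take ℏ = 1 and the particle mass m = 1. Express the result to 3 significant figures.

ΔE = 10.6

E_n = n²π²ℏ²/(2mw²), so ΔE = (4² − 1²) π²ℏ²/(2mw²).
ΔE = 15 × π² / (2 × 1 × 2.64²) = 10.62.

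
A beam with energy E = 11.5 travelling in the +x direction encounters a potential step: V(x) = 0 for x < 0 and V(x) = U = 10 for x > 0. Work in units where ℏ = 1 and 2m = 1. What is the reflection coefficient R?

R = 0.220

On each side the TISE gives plane waves with k = √(2m(E − V))/ℏ: k₁ = √(2·½·11.5) = 3.391, k₂ = √(2·½·1.5) = 1.225.
Continuity of ψ and ψ′ at the step yields the reflection amplitude r = (k₁ − k₂)/(k₁ + k₂) = 0.4693; thus R = |r|² = 0.2203, T = 0.7797.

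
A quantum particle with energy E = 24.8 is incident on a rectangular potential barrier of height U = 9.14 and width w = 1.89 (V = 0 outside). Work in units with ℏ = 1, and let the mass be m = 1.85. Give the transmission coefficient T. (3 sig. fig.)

Above the barrier the interior wavenumber is k₂ = √(2m(E − U))/ℏ = 7.612, giving phase k₂w = 14.39.
Matching at both interfaces gives T⁻¹ = 1 + U² sin²(k₂w) / [4E(E − U)] = 1.050, hence T = 0.952.

T = 0.952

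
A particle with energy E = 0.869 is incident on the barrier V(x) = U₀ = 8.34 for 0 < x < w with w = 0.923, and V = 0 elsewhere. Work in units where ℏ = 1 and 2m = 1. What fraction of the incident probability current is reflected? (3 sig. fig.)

R = 0.990

Since E < U₀ the interior solution is evanescent with decay constant κ = √(2m(U₀ − E))/ℏ = 2.733.
κw = 2.523, sinh(κw) = 6.192.
Matching ψ, ψ′ at both faces gives T = [1 + U₀² sinh²(κw) / (4E(U₀ − E))]⁻¹ = 1/103.7 = 0.00964.
R = 1 − T = 0.990.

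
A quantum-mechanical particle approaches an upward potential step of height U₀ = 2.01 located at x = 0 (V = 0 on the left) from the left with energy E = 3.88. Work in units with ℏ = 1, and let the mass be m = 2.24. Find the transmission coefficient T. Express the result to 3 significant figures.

T = 0.967

On each side the TISE gives plane waves with k = √(2m(E − V))/ℏ: k₁ = √(2·2.24·3.88) = 4.169, k₂ = √(2·2.24·1.87) = 2.894.
Continuity of ψ and ψ′ at the step yields the reflection amplitude r = (k₁ − k₂)/(k₁ + k₂) = 0.1805; thus R = |r|² = 0.03257, T = 0.9674.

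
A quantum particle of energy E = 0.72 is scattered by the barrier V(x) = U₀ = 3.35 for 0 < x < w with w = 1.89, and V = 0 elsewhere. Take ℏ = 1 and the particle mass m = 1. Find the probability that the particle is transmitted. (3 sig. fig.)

E < U₀: inside the barrier ψ ∝ e^{±κx} with κ = √(2m(U₀ − E))/ℏ = 2.293.
κw = 4.335, sinh(κw) = 38.14.
Matching ψ, ψ′ at both faces gives T = [1 + U₀² sinh²(κw) / (4E(U₀ − E))]⁻¹ = 1/2157 = 0.000464.

T = 0.000464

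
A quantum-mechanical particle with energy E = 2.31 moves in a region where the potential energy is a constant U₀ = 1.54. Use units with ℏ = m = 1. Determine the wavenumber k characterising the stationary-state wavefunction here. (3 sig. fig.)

With E > U₀ the solution is oscillatory, ψ ∝ e^{±ikx} with k = √(2m(E − U₀))/ℏ.
k = √(2 × 1 × 0.77) = 1.241.

k = 1.24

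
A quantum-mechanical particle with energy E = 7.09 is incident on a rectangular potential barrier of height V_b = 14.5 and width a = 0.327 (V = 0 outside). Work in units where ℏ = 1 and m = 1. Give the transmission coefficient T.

T = 0.276

E < V_b: inside the barrier ψ ∝ e^{±κx} with κ = √(2m(V_b − E))/ℏ = 3.850.
κa = 1.259, sinh(κa) = 1.619.
The exact tunnelling result is T⁻¹ = 1 + V_b² sinh²(κa) / [4E(V_b − E)] = 3.621, so T = 0.276.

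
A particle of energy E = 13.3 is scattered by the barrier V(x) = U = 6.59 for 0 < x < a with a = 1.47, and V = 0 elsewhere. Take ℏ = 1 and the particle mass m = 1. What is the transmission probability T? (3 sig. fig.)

Above the barrier the interior wavenumber is k₂ = √(2m(E − U))/ℏ = 3.663, giving phase k₂a = 5.385.
T = [1 + U² sin²(k₂a) / (4E(E − U))]⁻¹ = 1/1.074 = 0.931.

T = 0.931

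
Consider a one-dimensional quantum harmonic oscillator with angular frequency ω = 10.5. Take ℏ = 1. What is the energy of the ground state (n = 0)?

E = 5.25

Using E_n = (n + ½)ℏω: E_0 = 0.5 × 10.5 = 5.250.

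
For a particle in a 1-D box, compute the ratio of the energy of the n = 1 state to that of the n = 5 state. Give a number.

0.04

E_n = n²π²ℏ²/(2mL²) so the ratio is n₂²/n₁² = 1/25 = 0.04.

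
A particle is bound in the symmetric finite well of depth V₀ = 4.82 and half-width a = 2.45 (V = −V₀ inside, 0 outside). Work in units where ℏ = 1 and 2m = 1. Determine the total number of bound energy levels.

N = 4

The dimensionless depth is z₀ = a√(2mV₀)/ℏ = 2.45 × √(4.820) = 5.379.
The even/odd transcendental equations gain one root per π/2 in z₀, giving N = 1 + ⌊2z₀/π⌋ = 1 + ⌊3.424⌋ = 4.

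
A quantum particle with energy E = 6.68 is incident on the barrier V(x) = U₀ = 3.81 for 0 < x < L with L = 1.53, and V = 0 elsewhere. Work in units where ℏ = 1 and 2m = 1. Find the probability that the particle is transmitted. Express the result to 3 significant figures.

Above the barrier the interior wavenumber is k₂ = √(2m(E − U₀))/ℏ = 1.694, giving phase k₂L = 2.592.
T = [1 + U₀² sin²(k₂L) / (4E(E − U₀))]⁻¹ = 1/1.052 = 0.951.

T = 0.951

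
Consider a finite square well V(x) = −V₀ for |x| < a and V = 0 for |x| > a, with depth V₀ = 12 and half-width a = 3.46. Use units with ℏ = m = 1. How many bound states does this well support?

N = 11

The dimensionless depth is z₀ = a√(2mV₀)/ℏ = 3.46 × √(24.00) = 16.95.
A new bound state (alternating even/odd) appears each time z₀ passes a multiple of π/2, so N = ⌊2z₀/π⌋ + 1 = ⌊10.79⌋ + 1 = 11.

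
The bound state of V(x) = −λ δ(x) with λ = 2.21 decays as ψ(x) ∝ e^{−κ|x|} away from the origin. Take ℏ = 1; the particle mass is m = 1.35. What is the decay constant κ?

κ = 2.98

Integrate −(ℏ²/2m)ψ'' − λδ(x)ψ = Eψ from −ε to +ε: the ψ'' term gives ψ'(0⁺) − ψ'(0⁻) and the δ term gives −(2mλ/ℏ²)ψ(0).
With ψ ∝ e^{−κ|x|} this yields −2κ = −2mλ/ℏ², so κ = mλ/ℏ² = 2.984.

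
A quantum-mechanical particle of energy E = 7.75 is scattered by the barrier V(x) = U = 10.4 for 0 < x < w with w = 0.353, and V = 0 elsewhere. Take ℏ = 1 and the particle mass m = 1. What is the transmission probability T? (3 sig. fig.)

T = 0.481

Since E < U the interior solution is evanescent with decay constant κ = √(2m(U − E))/ℏ = 2.302.
κw = 0.8127, sinh(κw) = 0.9051.
Matching ψ, ψ′ at both faces gives T = [1 + U² sinh²(κw) / (4E(U − E))]⁻¹ = 1/2.079 = 0.481.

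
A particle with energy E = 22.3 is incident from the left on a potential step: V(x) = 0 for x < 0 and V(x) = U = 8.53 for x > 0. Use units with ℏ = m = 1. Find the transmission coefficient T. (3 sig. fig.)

T = 0.986

On each side the TISE gives plane waves with k = √(2m(E − V))/ℏ: k₁ = √(2·1·22.3) = 6.678, k₂ = √(2·1·13.77) = 5.248.
Matching ψ and ψ′ at x = 0 gives r = (k₁ − k₂)/(k₁ + k₂), so R = r² = 0.01439 and T = 1 − R = 0.9856.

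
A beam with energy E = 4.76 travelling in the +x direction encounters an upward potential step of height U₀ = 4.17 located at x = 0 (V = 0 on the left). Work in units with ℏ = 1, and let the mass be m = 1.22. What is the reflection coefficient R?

R = 0.230

On each side the TISE gives plane waves with k = √(2m(E − V))/ℏ: k₁ = √(2·1.22·4.76) = 3.408, k₂ = √(2·1.22·0.59) = 1.200.
Continuity of ψ and ψ′ at the step yields the reflection amplitude r = (k₁ − k₂)/(k₁ + k₂) = 0.4792; thus R = |r|² = 0.2297, T = 0.7703.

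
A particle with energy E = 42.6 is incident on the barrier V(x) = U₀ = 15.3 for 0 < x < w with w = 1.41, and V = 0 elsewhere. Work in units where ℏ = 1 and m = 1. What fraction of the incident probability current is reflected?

Above the barrier the interior wavenumber is k₂ = √(2m(E − U₀))/ℏ = 7.389, giving phase k₂w = 10.42.
Matching at both interfaces gives T⁻¹ = 1 + U₀² sin²(k₂w) / [4E(E − U₀)] = 1.035, hence T = 0.966.
R = 1 − T = 0.0341.

R = 0.0341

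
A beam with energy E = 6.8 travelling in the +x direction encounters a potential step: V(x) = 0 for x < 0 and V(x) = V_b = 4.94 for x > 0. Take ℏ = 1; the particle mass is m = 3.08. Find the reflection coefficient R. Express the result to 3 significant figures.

The wavenumbers are k₁ = √(2mE)/ℏ = 6.472 on the left and k₂ = √(2m(E − V_b))/ℏ = 3.385 on the right.
Continuity of ψ and ψ′ at the step yields the reflection amplitude r = (k₁ − k₂)/(k₁ + k₂) = 0.3132; thus R = |r|² = 0.09809, T = 0.9019.

R = 0.0981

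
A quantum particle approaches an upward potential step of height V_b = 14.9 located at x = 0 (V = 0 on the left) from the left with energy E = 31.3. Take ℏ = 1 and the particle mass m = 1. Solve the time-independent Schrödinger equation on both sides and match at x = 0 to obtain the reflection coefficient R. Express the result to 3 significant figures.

On each side the TISE gives plane waves with k = √(2m(E − V))/ℏ: k₁ = √(2·1·31.3) = 7.912, k₂ = √(2·1·16.4) = 5.727.
Continuity of ψ and ψ′ at the step yields the reflection amplitude r = (k₁ − k₂)/(k₁ + k₂) = 0.1602; thus R = |r|² = 0.02566, T = 0.9743.

R = 0.0257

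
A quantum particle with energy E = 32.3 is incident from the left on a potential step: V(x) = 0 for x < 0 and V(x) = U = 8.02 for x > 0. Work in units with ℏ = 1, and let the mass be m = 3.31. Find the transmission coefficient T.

T = 0.995

On each side the TISE gives plane waves with k = √(2m(E − V))/ℏ: k₁ = √(2·3.31·32.3) = 14.62, k₂ = √(2·3.31·24.28) = 12.68.
Matching ψ and ψ′ at x = 0 gives r = (k₁ − k₂)/(k₁ + k₂), so R = r² = 0.005074 and T = 1 − R = 0.9949.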